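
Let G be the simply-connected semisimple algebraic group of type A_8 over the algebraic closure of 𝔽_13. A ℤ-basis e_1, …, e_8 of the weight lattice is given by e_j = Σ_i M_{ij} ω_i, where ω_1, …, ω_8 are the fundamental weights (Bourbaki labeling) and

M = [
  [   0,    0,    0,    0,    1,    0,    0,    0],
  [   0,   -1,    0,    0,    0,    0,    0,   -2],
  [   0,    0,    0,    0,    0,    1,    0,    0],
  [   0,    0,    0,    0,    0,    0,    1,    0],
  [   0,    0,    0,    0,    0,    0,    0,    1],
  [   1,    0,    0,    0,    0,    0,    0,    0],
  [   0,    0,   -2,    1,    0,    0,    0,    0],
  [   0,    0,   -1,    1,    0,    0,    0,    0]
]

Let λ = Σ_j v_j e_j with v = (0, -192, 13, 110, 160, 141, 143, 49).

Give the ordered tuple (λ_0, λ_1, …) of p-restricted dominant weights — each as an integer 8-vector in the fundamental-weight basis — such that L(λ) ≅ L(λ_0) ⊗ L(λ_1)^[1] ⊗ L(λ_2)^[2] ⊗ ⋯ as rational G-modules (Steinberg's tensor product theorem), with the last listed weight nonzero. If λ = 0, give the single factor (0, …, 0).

((4, 3, 11, 0, 10, 0, 6, 6), (12, 7, 10, 11, 3, 0, 6, 7))

ω-coordinates c = M·v, v = (0, -192, 13, 110, 160, 141, 143, 49):
  c_1 = 0·0 + (0)·(-192) + 0·13 + 0·110 + 1·160 + 0·141 + 0·143 + 0·49 = 160
  c_2 = 0·0 + (-1)·(-192) + 0·13 + 0·110 + 0·160 + 0·141 + 0·143 + (-2)·(49) = 94
  c_3 = 0·0 + (0)·(-192) + 0·13 + 0·110 + 0·160 + 1·141 + 0·143 + 0·49 = 141
  c_4 = 0·0 + (0)·(-192) + 0·13 + 0·110 + 0·160 + 0·141 + 1·143 + 0·49 = 143
  c_5 = 0·0 + (0)·(-192) + 0·13 + 0·110 + 0·160 + 0·141 + 0·143 + 1·49 = 49
  c_6 = 1·0 + (0)·(-192) + 0·13 + 0·110 + 0·160 + 0·141 + 0·143 + 0·49 = 0
  c_7 = 0·0 + (0)·(-192) + (-2)·(13) + 1·110 + 0·160 + 0·141 + 0·143 + 0·49 = 84
  c_8 = 0·0 + (0)·(-192) + (-1)·(13) + 1·110 + 0·160 + 0·141 + 0·143 + 0·49 = 97
p = 13; digits c_i = Σ_j d_{ij}·13^j, 0 ≤ d_{ij} < 13:
  c_1 = 160 = 4·13^0 + 12·13^1
  c_2 = 94 = 3·13^0 + 7·13^1
  c_3 = 141 = 11·13^0 + 10·13^1
  c_4 = 143 = 0·13^0 + 11·13^1
  c_5 = 49 = 10·13^0 + 3·13^1
  c_6 = 0
  c_7 = 84 = 6·13^0 + 6·13^1
  c_8 = 97 = 6·13^0 + 7·13^1
Factor λ_0 = (4, 3, 11, 0, 10, 0, 6, 6)
Factor λ_1 = (12, 7, 10, 11, 3, 0, 6, 7)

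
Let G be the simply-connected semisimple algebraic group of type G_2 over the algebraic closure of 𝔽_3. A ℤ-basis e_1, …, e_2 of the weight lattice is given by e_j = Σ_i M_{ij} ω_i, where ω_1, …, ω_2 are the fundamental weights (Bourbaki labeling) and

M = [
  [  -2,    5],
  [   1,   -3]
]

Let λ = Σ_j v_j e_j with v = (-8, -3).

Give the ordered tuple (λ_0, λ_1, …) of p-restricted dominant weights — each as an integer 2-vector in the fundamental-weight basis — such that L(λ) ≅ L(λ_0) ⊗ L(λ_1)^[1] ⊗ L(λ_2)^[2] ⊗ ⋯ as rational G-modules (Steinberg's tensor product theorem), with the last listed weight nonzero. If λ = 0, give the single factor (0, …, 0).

Compute c_i = Σ_j M_{ij} v_j with v = (-8, -3):
  c_1 = (-2)·(-8) + (5)·(-3) = 1
  c_2 = (1)·(-8) + (-3)·(-3) = 1
p = 3; digits c_i = Σ_j d_{ij}·3^j, 0 ≤ d_{ij} < 3:
  c_1 = 1 = 1·3^0
  c_2 = 1 = 1·3^0
Factor λ_0 = (1, 1)

((1, 1),)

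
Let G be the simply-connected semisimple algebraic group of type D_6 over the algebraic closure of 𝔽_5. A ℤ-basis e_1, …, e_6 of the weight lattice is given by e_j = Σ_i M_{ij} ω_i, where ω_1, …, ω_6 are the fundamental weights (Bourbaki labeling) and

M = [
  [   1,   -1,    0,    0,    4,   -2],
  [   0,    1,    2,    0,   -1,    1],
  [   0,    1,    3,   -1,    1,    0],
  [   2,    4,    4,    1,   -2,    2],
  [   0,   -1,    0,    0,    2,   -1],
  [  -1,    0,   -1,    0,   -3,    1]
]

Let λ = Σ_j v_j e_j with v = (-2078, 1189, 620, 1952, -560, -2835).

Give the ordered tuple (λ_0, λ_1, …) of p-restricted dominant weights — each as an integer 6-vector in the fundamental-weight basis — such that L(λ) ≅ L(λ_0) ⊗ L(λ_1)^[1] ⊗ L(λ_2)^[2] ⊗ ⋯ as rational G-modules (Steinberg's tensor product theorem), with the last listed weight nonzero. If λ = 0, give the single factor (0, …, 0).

Change of basis e → ω: c = M·v where v = (-2078, 1189, 620, 1952, -560, -2835):
  c_1 = (1)·(-2078) + (-1)·(1189) + (0)·(620) + (0)·(1952) + (4)·(-560) + (-2)·(-2835) = 163
  c_2 = (0)·(-2078) + (1)·(1189) + (2)·(620) + (0)·(1952) + (-1)·(-560) + (1)·(-2835) = 154
  c_3 = (0)·(-2078) + (1)·(1189) + (3)·(620) + (-1)·(1952) + (1)·(-560) + (0)·(-2835) = 537
  c_4 = (2)·(-2078) + (4)·(1189) + (4)·(620) + (1)·(1952) + (-2)·(-560) + (2)·(-2835) = 482
  c_5 = (0)·(-2078) + (-1)·(1189) + (0)·(620) + (0)·(1952) + (2)·(-560) + (-1)·(-2835) = 526
  c_6 = (-1)·(-2078) + (0)·(1189) + (-1)·(620) + (0)·(1952) + (-3)·(-560) + (1)·(-2835) = 303
Expand coordinatewise in base 5:
  c_1 = 163 = 3·5^0 + 2·5^1 + 1·5^2 + 1·5^3
  c_2 = 154 = 4·5^0 + 0·5^1 + 1·5^2 + 1·5^3
  c_3 = 537 = 2·5^0 + 2·5^1 + 1·5^2 + 4·5^3
  c_4 = 482 = 2·5^0 + 1·5^1 + 4·5^2 + 3·5^3
  c_5 = 526 = 1·5^0 + 0·5^1 + 1·5^2 + 4·5^3
  c_6 = 303 = 3·5^0 + 0·5^1 + 2·5^2 + 2·5^3
Factor λ_0 = (3, 4, 2, 2, 1, 3)
Factor λ_1 = (2, 0, 2, 1, 0, 0)
Factor λ_2 = (1, 1, 1, 4, 1, 2)
Factor λ_3 = (1, 1, 4, 3, 4, 2)

((3, 4, 2, 2, 1, 3), (2, 0, 2, 1, 0, 0), (1, 1, 1, 4, 1, 2), (1, 1, 4, 3, 4, 2))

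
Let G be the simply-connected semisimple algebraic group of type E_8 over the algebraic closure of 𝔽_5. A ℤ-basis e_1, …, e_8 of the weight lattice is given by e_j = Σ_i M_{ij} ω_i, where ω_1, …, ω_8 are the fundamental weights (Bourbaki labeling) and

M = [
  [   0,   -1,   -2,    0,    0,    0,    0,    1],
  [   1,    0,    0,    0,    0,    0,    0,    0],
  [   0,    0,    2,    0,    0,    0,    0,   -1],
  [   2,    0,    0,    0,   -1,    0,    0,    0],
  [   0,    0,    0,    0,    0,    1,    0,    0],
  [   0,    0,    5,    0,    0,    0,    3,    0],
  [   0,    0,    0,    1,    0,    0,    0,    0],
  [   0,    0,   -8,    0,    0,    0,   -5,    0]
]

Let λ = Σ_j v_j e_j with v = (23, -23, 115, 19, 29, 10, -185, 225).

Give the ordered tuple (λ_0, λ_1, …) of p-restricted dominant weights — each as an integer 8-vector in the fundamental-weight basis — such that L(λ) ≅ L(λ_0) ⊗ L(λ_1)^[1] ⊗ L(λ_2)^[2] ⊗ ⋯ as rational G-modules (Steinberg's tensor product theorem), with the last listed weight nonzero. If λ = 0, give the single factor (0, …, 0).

((3, 3, 0, 2, 0, 0, 4, 0), (3, 4, 1, 3, 2, 4, 3, 1))

Change of basis e → ω: c = M·v where v = (23, -23, 115, 19, 29, 10, -185, 225):
  c_1 = (0)·(23) + (-1)·(-23) + (-2)·(115) + (0)·(19) + (0)·(29) + (0)·(10) + (0)·(-185) + (1)·(225) = 18
  c_2 = (1)·(23) + (0)·(-23) + (0)·(115) + (0)·(19) + (0)·(29) + (0)·(10) + (0)·(-185) + (0)·(225) = 23
  c_3 = (0)·(23) + (0)·(-23) + (2)·(115) + (0)·(19) + (0)·(29) + (0)·(10) + (0)·(-185) + (-1)·(225) = 5
  c_4 = (2)·(23) + (0)·(-23) + (0)·(115) + (0)·(19) + (-1)·(29) + (0)·(10) + (0)·(-185) + (0)·(225) = 17
  c_5 = (0)·(23) + (0)·(-23) + (0)·(115) + (0)·(19) + (0)·(29) + (1)·(10) + (0)·(-185) + (0)·(225) = 10
  c_6 = (0)·(23) + (0)·(-23) + (5)·(115) + (0)·(19) + (0)·(29) + (0)·(10) + (3)·(-185) + (0)·(225) = 20
  c_7 = (0)·(23) + (0)·(-23) + (0)·(115) + (1)·(19) + (0)·(29) + (0)·(10) + (0)·(-185) + (0)·(225) = 19
  c_8 = (0)·(23) + (0)·(-23) + (-8)·(115) + (0)·(19) + (0)·(29) + (0)·(10) + (-5)·(-185) + (0)·(225) = 5
Base-5 expansion of each c_i:
  c_1 = 18 = 3·5^0 + 3·5^1
  c_2 = 23 = 3·5^0 + 4·5^1
  c_3 = 5 = 0·5^0 + 1·5^1
  c_4 = 17 = 2·5^0 + 3·5^1
  c_5 = 10 = 0·5^0 + 2·5^1
  c_6 = 20 = 0·5^0 + 4·5^1
  c_7 = 19 = 4·5^0 + 3·5^1
  c_8 = 5 = 0·5^0 + 1·5^1
p-restricted factor λ_0 = (3, 3, 0, 2, 0, 0, 4, 0)
p-restricted factor λ_1 = (3, 4, 1, 3, 2, 4, 3, 1)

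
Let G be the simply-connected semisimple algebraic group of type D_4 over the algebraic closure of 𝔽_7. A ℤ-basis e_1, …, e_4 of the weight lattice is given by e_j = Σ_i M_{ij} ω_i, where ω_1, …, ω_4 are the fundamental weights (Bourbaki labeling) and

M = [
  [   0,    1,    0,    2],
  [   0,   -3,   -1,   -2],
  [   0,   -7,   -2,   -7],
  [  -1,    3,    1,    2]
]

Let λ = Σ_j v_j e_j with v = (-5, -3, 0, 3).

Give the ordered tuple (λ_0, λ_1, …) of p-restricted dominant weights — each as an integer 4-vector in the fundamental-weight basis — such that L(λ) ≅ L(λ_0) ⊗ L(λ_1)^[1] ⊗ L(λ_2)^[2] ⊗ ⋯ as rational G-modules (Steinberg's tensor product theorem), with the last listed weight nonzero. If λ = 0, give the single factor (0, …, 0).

((3, 3, 0, 2),)

Converting to the ω-basis (c_i = row i of M dotted with v = (-5, -3, 0, 3)):
  c_1 = (0)·(-5) + (1)·(-3) + (0)·(0) + (2)·(3) = 3
  c_2 = (0)·(-5) + (-3)·(-3) + (-1)·(0) + (-2)·(3) = 3
  c_3 = (0)·(-5) + (-7)·(-3) + (-2)·(0) + (-7)·(3) = 0
  c_4 = (-1)·(-5) + (3)·(-3) + (1)·(0) + (2)·(3) = 2
Base-7 expansion of each c_i:
  c_1 = 3 = 3·7^0
  c_2 = 3 = 3·7^0
  c_3 = 0
  c_4 = 2 = 2·7^0
p-restricted factor λ_0 = (3, 3, 0, 2)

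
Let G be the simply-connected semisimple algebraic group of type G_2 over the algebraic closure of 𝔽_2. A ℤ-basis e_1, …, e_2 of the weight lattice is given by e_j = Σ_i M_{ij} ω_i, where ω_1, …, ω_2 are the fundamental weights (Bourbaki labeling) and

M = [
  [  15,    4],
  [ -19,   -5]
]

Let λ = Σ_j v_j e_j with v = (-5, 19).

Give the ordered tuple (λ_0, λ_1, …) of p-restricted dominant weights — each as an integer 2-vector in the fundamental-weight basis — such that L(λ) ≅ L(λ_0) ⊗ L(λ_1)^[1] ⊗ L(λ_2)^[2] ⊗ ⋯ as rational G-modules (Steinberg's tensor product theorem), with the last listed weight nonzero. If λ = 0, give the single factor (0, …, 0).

((1, 0),)

Compute c_i = Σ_j M_{ij} v_j with v = (-5, 19):
  c_1 = 15*-5 + 4*19 = 1
  c_2 = -19*-5 + -5*19 = 0
Writing each c_i in base p = 2:
  c_1 = 1 = 1·2^0
  c_2 = 0
Factor λ_0 = (1, 0)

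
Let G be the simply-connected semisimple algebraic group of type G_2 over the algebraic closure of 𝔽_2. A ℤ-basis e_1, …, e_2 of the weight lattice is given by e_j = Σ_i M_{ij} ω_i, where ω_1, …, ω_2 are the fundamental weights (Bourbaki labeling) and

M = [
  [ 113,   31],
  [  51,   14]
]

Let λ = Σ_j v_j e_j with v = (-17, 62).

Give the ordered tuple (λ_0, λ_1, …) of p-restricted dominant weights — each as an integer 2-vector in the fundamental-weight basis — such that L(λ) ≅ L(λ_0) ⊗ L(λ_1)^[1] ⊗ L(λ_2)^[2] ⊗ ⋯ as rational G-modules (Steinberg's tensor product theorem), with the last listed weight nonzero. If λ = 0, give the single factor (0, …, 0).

Converting to the ω-basis (c_i = row i of M dotted with v = (-17, 62)):
  c_1 = (113)·(-17) + (31)·(62) = 1
  c_2 = (51)·(-17) + (14)·(62) = 1
p = 2; digits c_i = Σ_j d_{ij}·2^j, 0 ≤ d_{ij} < 2:
  c_1 = 1 = 1·2^0
  c_2 = 1 = 1·2^0
p-restricted factor λ_0 = (1, 1)

((1, 1),)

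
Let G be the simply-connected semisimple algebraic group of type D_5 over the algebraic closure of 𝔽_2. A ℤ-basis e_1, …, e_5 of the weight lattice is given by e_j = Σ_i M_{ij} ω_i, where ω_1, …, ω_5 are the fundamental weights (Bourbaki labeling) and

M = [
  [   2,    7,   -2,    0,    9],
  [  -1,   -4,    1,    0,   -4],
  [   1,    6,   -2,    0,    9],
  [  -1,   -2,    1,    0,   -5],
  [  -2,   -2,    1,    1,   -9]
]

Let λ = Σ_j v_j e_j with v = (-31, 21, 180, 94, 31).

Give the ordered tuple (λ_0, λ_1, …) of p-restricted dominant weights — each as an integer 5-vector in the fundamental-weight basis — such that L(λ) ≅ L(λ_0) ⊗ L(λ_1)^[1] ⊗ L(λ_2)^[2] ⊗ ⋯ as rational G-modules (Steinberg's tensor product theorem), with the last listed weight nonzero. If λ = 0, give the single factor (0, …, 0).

((0, 1, 0, 0, 1), (0, 1, 1, 1, 1), (1, 0, 1, 1, 1), (0, 0, 1, 1, 1))

In the fundamental-weight basis, λ has coordinates c = M·v (v = (-31, 21, 180, 94, 31)):
  c_1 = 2*-31 + 7*21 + -2*180 + 0*94 + 9*31 = 4
  c_2 = -1*-31 + -4*21 + 1*180 + 0*94 + -4*31 = 3
  c_3 = 1*-31 + 6*21 + -2*180 + 0*94 + 9*31 = 14
  c_4 = -1*-31 + -2*21 + 1*180 + 0*94 + -5*31 = 14
  c_5 = -2*-31 + -2*21 + 1*180 + 1*94 + -9*31 = 15
Writing each c_i in base p = 2:
  c_1 = 4 = 0·2^0 + 0·2^1 + 1·2^2
  c_2 = 3 = 1·2^0 + 1·2^1
  c_3 = 14 = 0·2^0 + 1·2^1 + 1·2^2 + 1·2^3
  c_4 = 14 = 0·2^0 + 1·2^1 + 1·2^2 + 1·2^3
  c_5 = 15 = 1·2^0 + 1·2^1 + 1·2^2 + 1·2^3
p-restricted factor λ_0 = (0, 1, 0, 0, 1)
p-restricted factor λ_1 = (0, 1, 1, 1, 1)
p-restricted factor λ_2 = (1, 0, 1, 1, 1)
p-restricted factor λ_3 = (0, 0, 1, 1, 1)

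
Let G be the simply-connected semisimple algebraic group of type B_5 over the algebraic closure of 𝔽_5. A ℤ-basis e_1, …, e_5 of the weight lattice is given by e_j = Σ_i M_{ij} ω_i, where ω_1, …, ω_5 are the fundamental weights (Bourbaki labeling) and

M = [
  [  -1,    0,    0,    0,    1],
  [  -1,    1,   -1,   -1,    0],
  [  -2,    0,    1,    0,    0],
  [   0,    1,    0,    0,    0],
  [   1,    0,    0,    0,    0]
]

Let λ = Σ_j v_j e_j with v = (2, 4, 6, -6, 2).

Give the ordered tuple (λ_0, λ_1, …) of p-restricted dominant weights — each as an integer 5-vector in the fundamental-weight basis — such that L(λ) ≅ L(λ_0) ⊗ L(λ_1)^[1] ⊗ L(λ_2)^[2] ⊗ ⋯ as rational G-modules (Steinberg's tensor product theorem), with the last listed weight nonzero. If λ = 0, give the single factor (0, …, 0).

((0, 2, 2, 4, 2),)

Compute c_i = Σ_j M_{ij} v_j with v = (2, 4, 6, -6, 2):
  c_1 = -1*2 + 0*4 + 0*6 + 0*-6 + 1*2 = 0
  c_2 = -1*2 + 1*4 + -1*6 + -1*-6 + 0*2 = 2
  c_3 = -2*2 + 0*4 + 1*6 + 0*-6 + 0*2 = 2
  c_4 = 0*2 + 1*4 + 0*6 + 0*-6 + 0*2 = 4
  c_5 = 1*2 + 0*4 + 0*6 + 0*-6 + 0*2 = 2
Expand coordinatewise in base 5:
  c_1 = 0
  c_2 = 2 = 2·5^0
  c_3 = 2 = 2·5^0
  c_4 = 4 = 4·5^0
  c_5 = 2 = 2·5^0
Factor λ_0 = (0, 2, 2, 4, 2)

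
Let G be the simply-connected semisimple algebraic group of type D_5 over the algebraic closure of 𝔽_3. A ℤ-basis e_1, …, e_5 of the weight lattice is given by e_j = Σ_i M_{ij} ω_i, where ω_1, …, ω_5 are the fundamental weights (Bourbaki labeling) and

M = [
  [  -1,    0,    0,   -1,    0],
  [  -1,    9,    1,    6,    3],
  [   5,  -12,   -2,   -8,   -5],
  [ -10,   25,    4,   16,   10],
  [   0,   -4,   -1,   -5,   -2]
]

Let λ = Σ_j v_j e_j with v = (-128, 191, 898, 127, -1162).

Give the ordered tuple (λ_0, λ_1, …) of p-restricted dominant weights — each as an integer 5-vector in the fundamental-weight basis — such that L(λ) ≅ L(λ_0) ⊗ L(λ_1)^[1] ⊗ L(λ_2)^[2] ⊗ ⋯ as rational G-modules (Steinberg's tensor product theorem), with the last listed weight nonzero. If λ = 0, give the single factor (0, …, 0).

Converting to the ω-basis (c_i = row i of M dotted with v = (-128, 191, 898, 127, -1162)):
  c_1 = (-1)·(-128) + (0)·(191) + (0)·(898) + (-1)·(127) + (0)·(-1162) = 1
  c_2 = (-1)·(-128) + (9)·(191) + (1)·(898) + (6)·(127) + (3)·(-1162) = 21
  c_3 = (5)·(-128) + (-12)·(191) + (-2)·(898) + (-8)·(127) + (-5)·(-1162) = 66
  c_4 = (-10)·(-128) + (25)·(191) + (4)·(898) + (16)·(127) + (10)·(-1162) = 59
  c_5 = (0)·(-128) + (-4)·(191) + (-1)·(898) + (-5)·(127) + (-2)·(-1162) = 27
Writing each c_i in base p = 3:
  c_1 = 1 = 1·3^0
  c_2 = 21 = 0·3^0 + 1·3^1 + 2·3^2
  c_3 = 66 = 0·3^0 + 1·3^1 + 1·3^2 + 2·3^3
  c_4 = 59 = 2·3^0 + 1·3^1 + 0·3^2 + 2·3^3
  c_5 = 27 = 0·3^0 + 0·3^1 + 0·3^2 + 1·3^3
p-restricted factor λ_0 = (1, 0, 0, 2, 0)
p-restricted factor λ_1 = (0, 1, 1, 1, 0)
p-restricted factor λ_2 = (0, 2, 1, 0, 0)
p-restricted factor λ_3 = (0, 0, 2, 2, 1)

((1, 0, 0, 2, 0), (0, 1, 1, 1, 0), (0, 2, 1, 0, 0), (0, 0, 2, 2, 1))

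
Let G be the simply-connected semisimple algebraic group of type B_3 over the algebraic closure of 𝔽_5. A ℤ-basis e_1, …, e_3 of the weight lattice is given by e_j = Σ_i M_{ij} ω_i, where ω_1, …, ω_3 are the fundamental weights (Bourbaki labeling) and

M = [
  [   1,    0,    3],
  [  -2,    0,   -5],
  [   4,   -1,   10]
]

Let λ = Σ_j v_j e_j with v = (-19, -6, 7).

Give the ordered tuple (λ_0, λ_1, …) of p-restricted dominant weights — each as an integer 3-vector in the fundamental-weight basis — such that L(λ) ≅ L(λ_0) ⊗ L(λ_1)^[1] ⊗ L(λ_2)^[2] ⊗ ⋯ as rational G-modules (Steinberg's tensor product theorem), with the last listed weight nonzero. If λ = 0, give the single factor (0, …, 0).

ω-coordinates c = M·v, v = (-19, -6, 7):
  c_1 = (1)·(-19) + (0)·(-6) + (3)·(7) = 2
  c_2 = (-2)·(-19) + (0)·(-6) + (-5)·(7) = 3
  c_3 = (4)·(-19) + (-1)·(-6) + (10)·(7) = 0
Writing each c_i in base p = 5:
  c_1 = 2 = 2·5^0
  c_2 = 3 = 3·5^0
  c_3 = 0
p-restricted factor λ_0 = (2, 3, 0)

((2, 3, 0),)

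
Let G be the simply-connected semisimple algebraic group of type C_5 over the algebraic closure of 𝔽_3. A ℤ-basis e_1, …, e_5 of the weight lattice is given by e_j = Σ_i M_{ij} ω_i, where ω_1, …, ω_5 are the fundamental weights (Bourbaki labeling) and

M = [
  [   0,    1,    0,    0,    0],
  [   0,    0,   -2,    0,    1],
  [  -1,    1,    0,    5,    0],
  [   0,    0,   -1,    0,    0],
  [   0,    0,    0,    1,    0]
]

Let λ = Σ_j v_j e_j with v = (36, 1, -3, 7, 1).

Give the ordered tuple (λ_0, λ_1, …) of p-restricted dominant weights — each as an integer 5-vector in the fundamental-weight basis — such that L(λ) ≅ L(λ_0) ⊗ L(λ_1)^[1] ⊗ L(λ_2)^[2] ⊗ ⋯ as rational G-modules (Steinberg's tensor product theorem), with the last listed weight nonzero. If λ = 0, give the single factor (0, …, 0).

((1, 1, 0, 0, 1), (0, 2, 0, 1, 2))

Converting to the ω-basis (c_i = row i of M dotted with v = (36, 1, -3, 7, 1)):
  c_1 = 0·36 + 1·1 + (0)·(-3) + 0·7 + 0·1 = 1
  c_2 = 0·36 + 0·1 + (-2)·(-3) + 0·7 + 1·1 = 7
  c_3 = (-1)·(36) + 1·1 + (0)·(-3) + 5·7 + 0·1 = 0
  c_4 = 0·36 + 0·1 + (-1)·(-3) + 0·7 + 0·1 = 3
  c_5 = 0·36 + 0·1 + (0)·(-3) + 1·7 + 0·1 = 7
Base-3 expansion of each c_i:
  c_1 = 1 = 1·3^0
  c_2 = 7 = 1·3^0 + 2·3^1
  c_3 = 0
  c_4 = 3 = 0·3^0 + 1·3^1
  c_5 = 7 = 1·3^0 + 2·3^1
Factor λ_0 = (1, 1, 0, 0, 1)
Factor λ_1 = (0, 2, 0, 1, 2)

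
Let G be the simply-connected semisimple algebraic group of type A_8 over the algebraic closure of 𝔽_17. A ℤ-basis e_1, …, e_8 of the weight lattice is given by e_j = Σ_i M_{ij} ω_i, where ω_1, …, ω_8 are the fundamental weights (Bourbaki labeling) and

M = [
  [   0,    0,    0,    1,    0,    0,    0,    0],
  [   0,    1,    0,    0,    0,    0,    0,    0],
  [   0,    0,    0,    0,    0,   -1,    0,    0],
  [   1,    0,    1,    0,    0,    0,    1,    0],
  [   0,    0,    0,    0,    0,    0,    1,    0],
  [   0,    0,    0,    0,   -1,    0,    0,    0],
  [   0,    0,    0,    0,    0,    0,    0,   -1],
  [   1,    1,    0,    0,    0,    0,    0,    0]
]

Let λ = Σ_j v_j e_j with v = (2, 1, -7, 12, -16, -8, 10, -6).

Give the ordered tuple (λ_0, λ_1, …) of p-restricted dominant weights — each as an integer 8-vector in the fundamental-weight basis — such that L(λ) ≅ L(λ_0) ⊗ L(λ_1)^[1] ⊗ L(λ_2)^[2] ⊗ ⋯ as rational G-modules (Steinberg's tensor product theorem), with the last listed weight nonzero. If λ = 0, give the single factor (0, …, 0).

Compute c_i = Σ_j M_{ij} v_j with v = (2, 1, -7, 12, -16, -8, 10, -6):
  c_1 = (0)·(2) + (0)·(1) + (0)·(-7) + (1)·(12) + (0)·(-16) + (0)·(-8) + (0)·(10) + (0)·(-6) = 12
  c_2 = (0)·(2) + (1)·(1) + (0)·(-7) + (0)·(12) + (0)·(-16) + (0)·(-8) + (0)·(10) + (0)·(-6) = 1
  c_3 = (0)·(2) + (0)·(1) + (0)·(-7) + (0)·(12) + (0)·(-16) + (-1)·(-8) + (0)·(10) + (0)·(-6) = 8
  c_4 = (1)·(2) + (0)·(1) + (1)·(-7) + (0)·(12) + (0)·(-16) + (0)·(-8) + (1)·(10) + (0)·(-6) = 5
  c_5 = (0)·(2) + (0)·(1) + (0)·(-7) + (0)·(12) + (0)·(-16) + (0)·(-8) + (1)·(10) + (0)·(-6) = 10
  c_6 = (0)·(2) + (0)·(1) + (0)·(-7) + (0)·(12) + (-1)·(-16) + (0)·(-8) + (0)·(10) + (0)·(-6) = 16
  c_7 = (0)·(2) + (0)·(1) + (0)·(-7) + (0)·(12) + (0)·(-16) + (0)·(-8) + (0)·(10) + (-1)·(-6) = 6
  c_8 = (1)·(2) + (1)·(1) + (0)·(-7) + (0)·(12) + (0)·(-16) + (0)·(-8) + (0)·(10) + (0)·(-6) = 3
p = 17; digits c_i = Σ_j d_{ij}·17^j, 0 ≤ d_{ij} < 17:
  c_1 = 12 = 12·17^0
  c_2 = 1 = 1·17^0
  c_3 = 8 = 8·17^0
  c_4 = 5 = 5·17^0
  c_5 = 10 = 10·17^0
  c_6 = 16 = 16·17^0
  c_7 = 6 = 6·17^0
  c_8 = 3 = 3·17^0
Factor λ_0 = (12, 1, 8, 5, 10, 16, 6, 3)

((12, 1, 8, 5, 10, 16, 6, 3),)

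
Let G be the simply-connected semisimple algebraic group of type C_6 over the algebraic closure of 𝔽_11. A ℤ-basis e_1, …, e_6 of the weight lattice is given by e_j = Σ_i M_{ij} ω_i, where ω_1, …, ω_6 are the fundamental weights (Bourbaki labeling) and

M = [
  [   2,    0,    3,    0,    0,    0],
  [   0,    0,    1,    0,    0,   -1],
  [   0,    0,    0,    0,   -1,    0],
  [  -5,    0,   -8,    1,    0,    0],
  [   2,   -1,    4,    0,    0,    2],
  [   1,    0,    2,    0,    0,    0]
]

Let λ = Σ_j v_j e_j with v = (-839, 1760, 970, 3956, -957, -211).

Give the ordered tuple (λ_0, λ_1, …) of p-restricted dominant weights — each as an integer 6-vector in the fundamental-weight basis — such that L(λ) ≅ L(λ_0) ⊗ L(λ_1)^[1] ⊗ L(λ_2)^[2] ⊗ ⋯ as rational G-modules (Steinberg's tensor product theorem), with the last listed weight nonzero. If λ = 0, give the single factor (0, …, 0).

((0, 4, 0, 6, 9, 1), (2, 8, 10, 2, 1, 1), (10, 9, 7, 3, 0, 9))

ω-coordinates c = M·v, v = (-839, 1760, 970, 3956, -957, -211):
  c_1 = (2)·(-839) + 0·1760 + 3·970 + 0·3956 + (0)·(-957) + (0)·(-211) = 1232
  c_2 = (0)·(-839) + 0·1760 + 1·970 + 0·3956 + (0)·(-957) + (-1)·(-211) = 1181
  c_3 = (0)·(-839) + 0·1760 + 0·970 + 0·3956 + (-1)·(-957) + (0)·(-211) = 957
  c_4 = (-5)·(-839) + 0·1760 + (-8)·(970) + 1·3956 + (0)·(-957) + (0)·(-211) = 391
  c_5 = (2)·(-839) + (-1)·(1760) + 4·970 + 0·3956 + (0)·(-957) + (2)·(-211) = 20
  c_6 = (1)·(-839) + 0·1760 + 2·970 + 0·3956 + (0)·(-957) + (0)·(-211) = 1101
Writing each c_i in base p = 11:
  c_1 = 1232 = 0·11^0 + 2·11^1 + 10·11^2
  c_2 = 1181 = 4·11^0 + 8·11^1 + 9·11^2
  c_3 = 957 = 0·11^0 + 10·11^1 + 7·11^2
  c_4 = 391 = 6·11^0 + 2·11^1 + 3·11^2
  c_5 = 20 = 9·11^0 + 1·11^1
  c_6 = 1101 = 1·11^0 + 1·11^1 + 9·11^2
Factor λ_0 = (0, 4, 0, 6, 9, 1)
Factor λ_1 = (2, 8, 10, 2, 1, 1)
Factor λ_2 = (10, 9, 7, 3, 0, 9)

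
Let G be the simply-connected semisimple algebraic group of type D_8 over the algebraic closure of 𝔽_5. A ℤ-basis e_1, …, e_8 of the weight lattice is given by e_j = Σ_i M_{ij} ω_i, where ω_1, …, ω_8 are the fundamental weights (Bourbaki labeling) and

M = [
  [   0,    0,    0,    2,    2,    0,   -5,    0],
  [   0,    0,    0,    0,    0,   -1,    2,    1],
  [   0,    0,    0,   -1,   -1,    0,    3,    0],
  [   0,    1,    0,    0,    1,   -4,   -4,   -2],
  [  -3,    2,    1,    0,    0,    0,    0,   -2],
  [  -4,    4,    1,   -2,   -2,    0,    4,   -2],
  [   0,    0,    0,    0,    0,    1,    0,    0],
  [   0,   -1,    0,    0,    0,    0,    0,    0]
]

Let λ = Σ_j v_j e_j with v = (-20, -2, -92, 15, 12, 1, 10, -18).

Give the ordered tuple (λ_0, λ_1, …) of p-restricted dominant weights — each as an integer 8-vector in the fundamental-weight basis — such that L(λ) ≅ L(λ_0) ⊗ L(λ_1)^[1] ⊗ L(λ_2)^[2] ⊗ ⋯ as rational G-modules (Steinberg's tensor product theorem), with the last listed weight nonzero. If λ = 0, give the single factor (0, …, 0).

((4, 1, 3, 2, 0, 2, 1, 2),)

Compute c_i = Σ_j M_{ij} v_j with v = (-20, -2, -92, 15, 12, 1, 10, -18):
  c_1 = 0*-20 + 0*-2 + 0*-92 + 2*15 + 2*12 + 0*1 + -5*10 + 0*-18 = 4
  c_2 = 0*-20 + 0*-2 + 0*-92 + 0*15 + 0*12 + -1*1 + 2*10 + 1*-18 = 1
  c_3 = 0*-20 + 0*-2 + 0*-92 + -1*15 + -1*12 + 0*1 + 3*10 + 0*-18 = 3
  c_4 = 0*-20 + 1*-2 + 0*-92 + 0*15 + 1*12 + -4*1 + -4*10 + -2*-18 = 2
  c_5 = -3*-20 + 2*-2 + 1*-92 + 0*15 + 0*12 + 0*1 + 0*10 + -2*-18 = 0
  c_6 = -4*-20 + 4*-2 + 1*-92 + -2*15 + -2*12 + 0*1 + 4*10 + -2*-18 = 2
  c_7 = 0*-20 + 0*-2 + 0*-92 + 0*15 + 0*12 + 1*1 + 0*10 + 0*-18 = 1
  c_8 = 0*-20 + -1*-2 + 0*-92 + 0*15 + 0*12 + 0*1 + 0*10 + 0*-18 = 2
Expand coordinatewise in base 5:
  c_1 = 4 = 4·5^0
  c_2 = 1 = 1·5^0
  c_3 = 3 = 3·5^0
  c_4 = 2 = 2·5^0
  c_5 = 0
  c_6 = 2 = 2·5^0
  c_7 = 1 = 1·5^0
  c_8 = 2 = 2·5^0
p-restricted factor λ_0 = (4, 1, 3, 2, 0, 2, 1, 2)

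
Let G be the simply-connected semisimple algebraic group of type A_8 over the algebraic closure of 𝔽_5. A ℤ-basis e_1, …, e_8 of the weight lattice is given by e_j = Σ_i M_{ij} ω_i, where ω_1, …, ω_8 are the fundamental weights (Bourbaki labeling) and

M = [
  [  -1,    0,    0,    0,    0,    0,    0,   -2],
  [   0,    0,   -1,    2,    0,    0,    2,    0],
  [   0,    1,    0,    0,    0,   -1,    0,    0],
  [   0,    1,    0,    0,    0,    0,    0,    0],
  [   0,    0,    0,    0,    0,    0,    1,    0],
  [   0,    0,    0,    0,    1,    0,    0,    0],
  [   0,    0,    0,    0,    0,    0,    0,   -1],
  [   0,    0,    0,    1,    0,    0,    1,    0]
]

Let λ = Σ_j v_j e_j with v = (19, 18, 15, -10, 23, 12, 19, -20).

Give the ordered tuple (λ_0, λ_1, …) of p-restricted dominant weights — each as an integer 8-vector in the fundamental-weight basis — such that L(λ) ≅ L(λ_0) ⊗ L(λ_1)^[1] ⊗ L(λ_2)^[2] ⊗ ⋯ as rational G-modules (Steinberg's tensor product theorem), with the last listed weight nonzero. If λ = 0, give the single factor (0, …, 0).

ω-coordinates c = M·v, v = (19, 18, 15, -10, 23, 12, 19, -20):
  c_1 = (-1)·(19) + 0·18 + 0·15 + (0)·(-10) + 0·23 + 0·12 + 0·19 + (-2)·(-20) = 21
  c_2 = 0·19 + 0·18 + (-1)·(15) + (2)·(-10) + 0·23 + 0·12 + 2·19 + (0)·(-20) = 3
  c_3 = 0·19 + 1·18 + 0·15 + (0)·(-10) + 0·23 + (-1)·(12) + 0·19 + (0)·(-20) = 6
  c_4 = 0·19 + 1·18 + 0·15 + (0)·(-10) + 0·23 + 0·12 + 0·19 + (0)·(-20) = 18
  c_5 = 0·19 + 0·18 + 0·15 + (0)·(-10) + 0·23 + 0·12 + 1·19 + (0)·(-20) = 19
  c_6 = 0·19 + 0·18 + 0·15 + (0)·(-10) + 1·23 + 0·12 + 0·19 + (0)·(-20) = 23
  c_7 = 0·19 + 0·18 + 0·15 + (0)·(-10) + 0·23 + 0·12 + 0·19 + (-1)·(-20) = 20
  c_8 = 0·19 + 0·18 + 0·15 + (1)·(-10) + 0·23 + 0·12 + 1·19 + (0)·(-20) = 9
Writing each c_i in base p = 5:
  c_1 = 21 = 1·5^0 + 4·5^1
  c_2 = 3 = 3·5^0
  c_3 = 6 = 1·5^0 + 1·5^1
  c_4 = 18 = 3·5^0 + 3·5^1
  c_5 = 19 = 4·5^0 + 3·5^1
  c_6 = 23 = 3·5^0 + 4·5^1
  c_7 = 20 = 0·5^0 + 4·5^1
  c_8 = 9 = 4·5^0 + 1·5^1
p-restricted factor λ_0 = (1, 3, 1, 3, 4, 3, 0, 4)
p-restricted factor λ_1 = (4, 0, 1, 3, 3, 4, 4, 1)

((1, 3, 1, 3, 4, 3, 0, 4), (4, 0, 1, 3, 3, 4, 4, 1))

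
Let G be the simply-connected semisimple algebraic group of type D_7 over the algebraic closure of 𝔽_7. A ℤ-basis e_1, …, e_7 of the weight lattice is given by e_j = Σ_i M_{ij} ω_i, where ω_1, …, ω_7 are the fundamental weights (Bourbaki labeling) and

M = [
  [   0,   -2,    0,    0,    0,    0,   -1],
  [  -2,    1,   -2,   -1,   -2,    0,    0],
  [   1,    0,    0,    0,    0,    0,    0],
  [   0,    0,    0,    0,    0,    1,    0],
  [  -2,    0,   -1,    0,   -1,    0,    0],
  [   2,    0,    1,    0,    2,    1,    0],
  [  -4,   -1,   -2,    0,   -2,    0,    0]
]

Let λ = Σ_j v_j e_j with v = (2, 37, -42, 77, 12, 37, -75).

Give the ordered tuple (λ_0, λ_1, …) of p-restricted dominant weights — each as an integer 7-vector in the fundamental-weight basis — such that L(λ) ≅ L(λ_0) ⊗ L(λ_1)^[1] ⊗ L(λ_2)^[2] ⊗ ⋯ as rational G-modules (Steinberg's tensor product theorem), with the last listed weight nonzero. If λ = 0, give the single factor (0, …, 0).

((1, 2, 2, 2, 5, 2, 1), (0, 2, 0, 5, 3, 3, 2))

Compute c_i = Σ_j M_{ij} v_j with v = (2, 37, -42, 77, 12, 37, -75):
  c_1 = (0)·(2) + (-2)·(37) + (0)·(-42) + (0)·(77) + (0)·(12) + (0)·(37) + (-1)·(-75) = 1
  c_2 = (-2)·(2) + (1)·(37) + (-2)·(-42) + (-1)·(77) + (-2)·(12) + (0)·(37) + (0)·(-75) = 16
  c_3 = (1)·(2) + (0)·(37) + (0)·(-42) + (0)·(77) + (0)·(12) + (0)·(37) + (0)·(-75) = 2
  c_4 = (0)·(2) + (0)·(37) + (0)·(-42) + (0)·(77) + (0)·(12) + (1)·(37) + (0)·(-75) = 37
  c_5 = (-2)·(2) + (0)·(37) + (-1)·(-42) + (0)·(77) + (-1)·(12) + (0)·(37) + (0)·(-75) = 26
  c_6 = (2)·(2) + (0)·(37) + (1)·(-42) + (0)·(77) + (2)·(12) + (1)·(37) + (0)·(-75) = 23
  c_7 = (-4)·(2) + (-1)·(37) + (-2)·(-42) + (0)·(77) + (-2)·(12) + (0)·(37) + (0)·(-75) = 15
Base-7 expansion of each c_i:
  c_1 = 1 = 1·7^0
  c_2 = 16 = 2·7^0 + 2·7^1
  c_3 = 2 = 2·7^0
  c_4 = 37 = 2·7^0 + 5·7^1
  c_5 = 26 = 5·7^0 + 3·7^1
  c_6 = 23 = 2·7^0 + 3·7^1
  c_7 = 15 = 1·7^0 + 2·7^1
Factor λ_0 = (1, 2, 2, 2, 5, 2, 1)
Factor λ_1 = (0, 2, 0, 5, 3, 3, 2)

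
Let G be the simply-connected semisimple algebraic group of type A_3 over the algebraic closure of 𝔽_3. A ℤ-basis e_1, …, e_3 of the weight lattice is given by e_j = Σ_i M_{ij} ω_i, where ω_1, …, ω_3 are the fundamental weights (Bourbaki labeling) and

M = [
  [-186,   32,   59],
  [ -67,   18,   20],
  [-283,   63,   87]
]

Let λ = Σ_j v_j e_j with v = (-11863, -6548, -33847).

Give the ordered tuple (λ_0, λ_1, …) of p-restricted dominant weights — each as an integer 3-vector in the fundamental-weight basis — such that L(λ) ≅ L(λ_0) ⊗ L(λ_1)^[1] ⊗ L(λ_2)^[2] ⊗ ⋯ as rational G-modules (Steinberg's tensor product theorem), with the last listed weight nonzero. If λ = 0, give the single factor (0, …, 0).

((0, 2, 1), (0, 2, 2), (1, 1, 1))

ω-coordinates c = M·v, v = (-11863, -6548, -33847):
  c_1 = (-186)·(-11863) + (32)·(-6548) + (59)·(-33847) = 9
  c_2 = (-67)·(-11863) + (18)·(-6548) + (20)·(-33847) = 17
  c_3 = (-283)·(-11863) + (63)·(-6548) + (87)·(-33847) = 16
Expand coordinatewise in base 3:
  c_1 = 9 = 0·3^0 + 0·3^1 + 1·3^2
  c_2 = 17 = 2·3^0 + 2·3^1 + 1·3^2
  c_3 = 16 = 1·3^0 + 2·3^1 + 1·3^2
Factor λ_0 = (0, 2, 1)
Factor λ_1 = (0, 2, 2)
Factor λ_2 = (1, 1, 1)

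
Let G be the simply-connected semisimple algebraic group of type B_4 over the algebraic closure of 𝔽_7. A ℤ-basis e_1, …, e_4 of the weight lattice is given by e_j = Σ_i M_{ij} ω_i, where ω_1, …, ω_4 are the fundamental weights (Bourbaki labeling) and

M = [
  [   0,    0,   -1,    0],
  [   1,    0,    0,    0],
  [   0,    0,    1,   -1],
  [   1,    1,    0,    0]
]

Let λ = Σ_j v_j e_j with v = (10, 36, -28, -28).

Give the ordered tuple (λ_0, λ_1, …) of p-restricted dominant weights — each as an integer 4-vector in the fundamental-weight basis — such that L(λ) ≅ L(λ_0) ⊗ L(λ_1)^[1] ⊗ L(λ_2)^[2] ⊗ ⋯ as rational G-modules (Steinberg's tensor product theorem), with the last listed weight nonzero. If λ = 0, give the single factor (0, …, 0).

((0, 3, 0, 4), (4, 1, 0, 6))

Compute c_i = Σ_j M_{ij} v_j with v = (10, 36, -28, -28):
  c_1 = 0·10 + 0·36 + (-1)·(-28) + (0)·(-28) = 28
  c_2 = 1·10 + 0·36 + (0)·(-28) + (0)·(-28) = 10
  c_3 = 0·10 + 0·36 + (1)·(-28) + (-1)·(-28) = 0
  c_4 = 1·10 + 1·36 + (0)·(-28) + (0)·(-28) = 46
p = 7; digits c_i = Σ_j d_{ij}·7^j, 0 ≤ d_{ij} < 7:
  c_1 = 28 = 0·7^0 + 4·7^1
  c_2 = 10 = 3·7^0 + 1·7^1
  c_3 = 0
  c_4 = 46 = 4·7^0 + 6·7^1
Factor λ_0 = (0, 3, 0, 4)
Factor λ_1 = (4, 1, 0, 6)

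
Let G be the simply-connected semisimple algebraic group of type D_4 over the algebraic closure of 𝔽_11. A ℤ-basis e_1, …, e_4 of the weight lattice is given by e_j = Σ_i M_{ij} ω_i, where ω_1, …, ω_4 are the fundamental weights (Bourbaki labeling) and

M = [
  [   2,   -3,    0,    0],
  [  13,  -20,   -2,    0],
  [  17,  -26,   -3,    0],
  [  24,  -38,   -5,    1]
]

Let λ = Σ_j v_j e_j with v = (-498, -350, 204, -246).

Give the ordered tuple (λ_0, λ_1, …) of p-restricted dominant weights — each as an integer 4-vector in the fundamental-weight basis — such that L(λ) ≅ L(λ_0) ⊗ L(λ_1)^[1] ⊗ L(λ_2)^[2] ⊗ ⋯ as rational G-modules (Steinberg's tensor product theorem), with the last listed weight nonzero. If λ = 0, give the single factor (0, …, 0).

((10, 8, 0, 5), (4, 10, 2, 7))

Change of basis e → ω: c = M·v where v = (-498, -350, 204, -246):
  c_1 = 2*-498 + -3*-350 + 0*204 + 0*-246 = 54
  c_2 = 13*-498 + -20*-350 + -2*204 + 0*-246 = 118
  c_3 = 17*-498 + -26*-350 + -3*204 + 0*-246 = 22
  c_4 = 24*-498 + -38*-350 + -5*204 + 1*-246 = 82
p = 11; digits c_i = Σ_j d_{ij}·11^j, 0 ≤ d_{ij} < 11:
  c_1 = 54 = 10·11^0 + 4·11^1
  c_2 = 118 = 8·11^0 + 10·11^1
  c_3 = 22 = 0·11^0 + 2·11^1
  c_4 = 82 = 5·11^0 + 7·11^1
λ_0 = (10, 8, 0, 5)
λ_1 = (4, 10, 2, 7)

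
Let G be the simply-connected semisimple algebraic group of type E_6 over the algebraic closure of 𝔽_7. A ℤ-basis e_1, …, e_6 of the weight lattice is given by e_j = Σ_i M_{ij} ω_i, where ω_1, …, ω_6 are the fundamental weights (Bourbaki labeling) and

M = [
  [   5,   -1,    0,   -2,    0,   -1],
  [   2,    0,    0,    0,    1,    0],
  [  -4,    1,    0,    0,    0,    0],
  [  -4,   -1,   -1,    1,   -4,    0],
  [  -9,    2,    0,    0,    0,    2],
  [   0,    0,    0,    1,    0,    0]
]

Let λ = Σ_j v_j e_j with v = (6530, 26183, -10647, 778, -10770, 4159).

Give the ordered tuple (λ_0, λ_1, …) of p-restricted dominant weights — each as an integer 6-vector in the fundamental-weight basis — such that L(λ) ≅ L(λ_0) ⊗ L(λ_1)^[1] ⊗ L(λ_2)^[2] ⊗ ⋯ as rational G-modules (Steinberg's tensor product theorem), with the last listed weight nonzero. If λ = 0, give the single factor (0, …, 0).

In the fundamental-weight basis, λ has coordinates c = M·v (v = (6530, 26183, -10647, 778, -10770, 4159)):
  c_1 = 5*6530 + -1*26183 + 0*-10647 + -2*778 + 0*-10770 + -1*4159 = 752
  c_2 = 2*6530 + 0*26183 + 0*-10647 + 0*778 + 1*-10770 + 0*4159 = 2290
  c_3 = -4*6530 + 1*26183 + 0*-10647 + 0*778 + 0*-10770 + 0*4159 = 63
  c_4 = -4*6530 + -1*26183 + -1*-10647 + 1*778 + -4*-10770 + 0*4159 = 2202
  c_5 = -9*6530 + 2*26183 + 0*-10647 + 0*778 + 0*-10770 + 2*4159 = 1914
  c_6 = 0*6530 + 0*26183 + 0*-10647 + 1*778 + 0*-10770 + 0*4159 = 778
Expand coordinatewise in base 7:
  c_1 = 752 = 3·7^0 + 2·7^1 + 1·7^2 + 2·7^3
  c_2 = 2290 = 1·7^0 + 5·7^1 + 4·7^2 + 6·7^3
  c_3 = 63 = 0·7^0 + 2·7^1 + 1·7^2
  c_4 = 2202 = 4·7^0 + 6·7^1 + 2·7^2 + 6·7^3
  c_5 = 1914 = 3·7^0 + 0·7^1 + 4·7^2 + 5·7^3
  c_6 = 778 = 1·7^0 + 6·7^1 + 1·7^2 + 2·7^3
Factor λ_0 = (3, 1, 0, 4, 3, 1)
Factor λ_1 = (2, 5, 2, 6, 0, 6)
Factor λ_2 = (1, 4, 1, 2, 4, 1)
Factor λ_3 = (2, 6, 0, 6, 5, 2)

((3, 1, 0, 4, 3, 1), (2, 5, 2, 6, 0, 6), (1, 4, 1, 2, 4, 1), (2, 6, 0, 6, 5, 2))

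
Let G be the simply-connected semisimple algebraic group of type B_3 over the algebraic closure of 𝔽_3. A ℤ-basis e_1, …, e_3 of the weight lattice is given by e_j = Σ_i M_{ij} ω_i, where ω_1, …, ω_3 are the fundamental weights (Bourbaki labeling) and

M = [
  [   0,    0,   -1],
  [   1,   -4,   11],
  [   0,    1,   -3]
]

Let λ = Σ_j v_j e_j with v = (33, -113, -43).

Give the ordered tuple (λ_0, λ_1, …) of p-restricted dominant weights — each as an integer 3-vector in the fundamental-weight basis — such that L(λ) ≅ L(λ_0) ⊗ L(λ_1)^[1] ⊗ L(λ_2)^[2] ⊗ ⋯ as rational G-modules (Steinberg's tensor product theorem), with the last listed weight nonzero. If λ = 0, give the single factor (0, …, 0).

((1, 0, 1), (2, 1, 2), (1, 1, 1), (1, 0, 0))

ω-coordinates c = M·v, v = (33, -113, -43):
  c_1 = 0*33 + 0*-113 + -1*-43 = 43
  c_2 = 1*33 + -4*-113 + 11*-43 = 12
  c_3 = 0*33 + 1*-113 + -3*-43 = 16
Expand coordinatewise in base 3:
  c_1 = 43 = 1·3^0 + 2·3^1 + 1·3^2 + 1·3^3
  c_2 = 12 = 0·3^0 + 1·3^1 + 1·3^2
  c_3 = 16 = 1·3^0 + 2·3^1 + 1·3^2
p-restricted factor λ_0 = (1, 0, 1)
p-restricted factor λ_1 = (2, 1, 2)
p-restricted factor λ_2 = (1, 1, 1)
p-restricted factor λ_3 = (1, 0, 0)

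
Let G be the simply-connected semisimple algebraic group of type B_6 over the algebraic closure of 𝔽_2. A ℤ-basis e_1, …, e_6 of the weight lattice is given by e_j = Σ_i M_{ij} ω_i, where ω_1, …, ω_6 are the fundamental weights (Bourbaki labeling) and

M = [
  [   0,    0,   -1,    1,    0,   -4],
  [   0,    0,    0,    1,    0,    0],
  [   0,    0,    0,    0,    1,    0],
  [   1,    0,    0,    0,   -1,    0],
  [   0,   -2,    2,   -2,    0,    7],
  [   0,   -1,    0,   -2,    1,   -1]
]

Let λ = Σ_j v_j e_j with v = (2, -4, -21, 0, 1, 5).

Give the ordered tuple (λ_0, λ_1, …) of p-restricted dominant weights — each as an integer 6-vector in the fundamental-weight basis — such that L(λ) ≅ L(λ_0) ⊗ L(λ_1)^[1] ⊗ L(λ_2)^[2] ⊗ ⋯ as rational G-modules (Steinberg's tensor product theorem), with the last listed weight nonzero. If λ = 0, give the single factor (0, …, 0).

((1, 0, 1, 1, 1, 0),)

Converting to the ω-basis (c_i = row i of M dotted with v = (2, -4, -21, 0, 1, 5)):
  c_1 = (0)·(2) + (0)·(-4) + (-1)·(-21) + (1)·(0) + (0)·(1) + (-4)·(5) = 1
  c_2 = (0)·(2) + (0)·(-4) + (0)·(-21) + (1)·(0) + (0)·(1) + (0)·(5) = 0
  c_3 = (0)·(2) + (0)·(-4) + (0)·(-21) + (0)·(0) + (1)·(1) + (0)·(5) = 1
  c_4 = (1)·(2) + (0)·(-4) + (0)·(-21) + (0)·(0) + (-1)·(1) + (0)·(5) = 1
  c_5 = (0)·(2) + (-2)·(-4) + (2)·(-21) + (-2)·(0) + (0)·(1) + (7)·(5) = 1
  c_6 = (0)·(2) + (-1)·(-4) + (0)·(-21) + (-2)·(0) + (1)·(1) + (-1)·(5) = 0
p = 2; digits c_i = Σ_j d_{ij}·2^j, 0 ≤ d_{ij} < 2:
  c_1 = 1 = 1·2^0
  c_2 = 0
  c_3 = 1 = 1·2^0
  c_4 = 1 = 1·2^0
  c_5 = 1 = 1·2^0
  c_6 = 0
p-restricted factor λ_0 = (1, 0, 1, 1, 1, 0)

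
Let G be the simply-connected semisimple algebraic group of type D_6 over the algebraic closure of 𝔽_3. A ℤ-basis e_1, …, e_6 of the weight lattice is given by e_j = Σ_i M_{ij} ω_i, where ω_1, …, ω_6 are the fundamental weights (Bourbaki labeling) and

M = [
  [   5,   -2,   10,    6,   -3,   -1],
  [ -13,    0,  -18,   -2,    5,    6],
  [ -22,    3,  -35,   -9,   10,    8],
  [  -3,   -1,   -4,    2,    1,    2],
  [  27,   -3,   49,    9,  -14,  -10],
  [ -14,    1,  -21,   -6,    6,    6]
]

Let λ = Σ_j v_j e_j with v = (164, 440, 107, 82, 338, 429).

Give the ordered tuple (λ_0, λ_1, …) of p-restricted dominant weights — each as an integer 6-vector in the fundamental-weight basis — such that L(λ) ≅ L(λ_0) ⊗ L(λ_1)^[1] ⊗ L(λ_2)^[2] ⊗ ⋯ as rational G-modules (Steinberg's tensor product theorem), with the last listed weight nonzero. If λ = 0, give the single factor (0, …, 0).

((2, 0, 2, 0, 1, 1), (1, 2, 1, 0, 1, 2), (0, 1, 1, 0, 1, 0), (2, 1, 1, 0, 2, 0))

Change of basis e → ω: c = M·v where v = (164, 440, 107, 82, 338, 429):
  c_1 = 5·164 + (-2)·(440) + 10·107 + 6·82 + (-3)·(338) + (-1)·(429) = 59
  c_2 = (-13)·(164) + 0·440 + (-18)·(107) + (-2)·(82) + 5·338 + 6·429 = 42
  c_3 = (-22)·(164) + 3·440 + (-35)·(107) + (-9)·(82) + 10·338 + 8·429 = 41
  c_4 = (-3)·(164) + (-1)·(440) + (-4)·(107) + 2·82 + 1·338 + 2·429 = 0
  c_5 = 27·164 + (-3)·(440) + 49·107 + 9·82 + (-14)·(338) + (-10)·(429) = 67
  c_6 = (-14)·(164) + 1·440 + (-21)·(107) + (-6)·(82) + 6·338 + 6·429 = 7
Base-3 expansion of each c_i:
  c_1 = 59 = 2·3^0 + 1·3^1 + 0·3^2 + 2·3^3
  c_2 = 42 = 0·3^0 + 2·3^1 + 1·3^2 + 1·3^3
  c_3 = 41 = 2·3^0 + 1·3^1 + 1·3^2 + 1·3^3
  c_4 = 0
  c_5 = 67 = 1·3^0 + 1·3^1 + 1·3^2 + 2·3^3
  c_6 = 7 = 1·3^0 + 2·3^1
p-restricted factor λ_0 = (2, 0, 2, 0, 1, 1)
p-restricted factor λ_1 = (1, 2, 1, 0, 1, 2)
p-restricted factor λ_2 = (0, 1, 1, 0, 1, 0)
p-restricted factor λ_3 = (2, 1, 1, 0, 2, 0)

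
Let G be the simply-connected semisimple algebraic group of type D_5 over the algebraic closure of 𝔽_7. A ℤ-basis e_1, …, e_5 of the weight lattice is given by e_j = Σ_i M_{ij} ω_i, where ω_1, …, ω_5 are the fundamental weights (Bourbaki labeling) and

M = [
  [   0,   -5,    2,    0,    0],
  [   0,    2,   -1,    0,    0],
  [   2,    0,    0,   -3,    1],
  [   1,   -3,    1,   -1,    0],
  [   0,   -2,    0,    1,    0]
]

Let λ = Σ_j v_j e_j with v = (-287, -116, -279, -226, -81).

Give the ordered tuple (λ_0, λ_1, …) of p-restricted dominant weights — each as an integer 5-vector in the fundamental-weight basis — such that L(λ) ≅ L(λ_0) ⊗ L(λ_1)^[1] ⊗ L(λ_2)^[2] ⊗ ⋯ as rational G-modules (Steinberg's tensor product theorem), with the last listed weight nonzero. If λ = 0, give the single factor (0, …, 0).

((1, 5, 2, 1, 6), (3, 6, 3, 1, 0))

ω-coordinates c = M·v, v = (-287, -116, -279, -226, -81):
  c_1 = 0*-287 + -5*-116 + 2*-279 + 0*-226 + 0*-81 = 22
  c_2 = 0*-287 + 2*-116 + -1*-279 + 0*-226 + 0*-81 = 47
  c_3 = 2*-287 + 0*-116 + 0*-279 + -3*-226 + 1*-81 = 23
  c_4 = 1*-287 + -3*-116 + 1*-279 + -1*-226 + 0*-81 = 8
  c_5 = 0*-287 + -2*-116 + 0*-279 + 1*-226 + 0*-81 = 6
Writing each c_i in base p = 7:
  c_1 = 22 = 1·7^0 + 3·7^1
  c_2 = 47 = 5·7^0 + 6·7^1
  c_3 = 23 = 2·7^0 + 3·7^1
  c_4 = 8 = 1·7^0 + 1·7^1
  c_5 = 6 = 6·7^0
p-restricted factor λ_0 = (1, 5, 2, 1, 6)
p-restricted factor λ_1 = (3, 6, 3, 1, 0)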